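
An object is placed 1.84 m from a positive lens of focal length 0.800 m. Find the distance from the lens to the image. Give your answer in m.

1.42 m

Thin-lens equation: 1/d_i = 1/f − 1/d_o = 1/(0.8000) − 1/(1.84) = 1.250 − 0.5435 = 0.7065, so d_i = 1.42 m.
The image is real, inverted and reduced, on the far side of the lens.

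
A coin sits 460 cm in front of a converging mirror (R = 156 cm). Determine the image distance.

f = R/2 = 156/2 = 78.00 cm.
Mirror equation: 1/d_i = 1/f − 1/d_o = 1/(78.00) − 1/(460) = 0.01282 − 0.002174 = 0.01065, so d_i = 93.9 cm.
The image is real, inverted and reduced, in front of the mirror.

93.9 cm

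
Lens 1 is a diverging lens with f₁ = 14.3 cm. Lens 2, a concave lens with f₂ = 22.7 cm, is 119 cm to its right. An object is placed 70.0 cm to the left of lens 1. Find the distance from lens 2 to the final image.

19.3 cm

Lens 1 is diverging, so f₁ = −14.3 cm.
Lens 1: 1/d_i1 = 1/f₁ − 1/d_o1 = 1/(-14.3) − 1/(70.0) = -0.08422, so d_i1 = -11.87 cm.
The intermediate image is 11.87 cm to the left of lens 1 (virtual), which is 119 − (-11.87) = 130.9 cm to the left of lens 2, so d_o2 = +130.9 cm.
Lens 2 is diverging, so f₂ = −22.7 cm.
Lens 2: 1/d_i2 = 1/f₂ − 1/d_o2 = 1/(-22.7) − 1/(130.9) = -0.05169, so d_i2 = -19.3 cm.
The final image is virtual, 19.3 cm to the left of lens 2 (overall magnification ≈ 0.025).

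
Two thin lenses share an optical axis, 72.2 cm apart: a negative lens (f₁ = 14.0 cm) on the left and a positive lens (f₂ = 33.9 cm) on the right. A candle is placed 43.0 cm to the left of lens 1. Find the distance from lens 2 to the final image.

57.4 cm

Lens 1 is diverging, so f₁ = −14.0 cm.
Lens 1: 1/d_i1 = 1/f₁ − 1/d_o1 = 1/(-14.0) − 1/(43.0) = -0.09468, so d_i1 = -10.56 cm.
The intermediate image is 10.56 cm to the left of lens 1 (virtual), which is 72.2 − (-10.56) = 82.76 cm to the left of lens 2, so d_o2 = +82.76 cm.
Lens 2: 1/d_i2 = 1/f₂ − 1/d_o2 = 1/(33.9) − 1/(82.76) = 0.01742, so d_i2 = 57.4 cm.
The final image is real, 57.4 cm to the right of lens 2 (overall magnification ≈ -0.17).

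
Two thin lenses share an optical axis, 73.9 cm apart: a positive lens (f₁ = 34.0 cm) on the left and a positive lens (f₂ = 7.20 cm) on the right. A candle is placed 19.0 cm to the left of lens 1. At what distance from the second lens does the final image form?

Lens 1: 1/d_i1 = 1/f₁ − 1/d_o1 = 1/(34.0) − 1/(19.0) = -0.02322, so d_i1 = -43.07 cm.
The intermediate image is 43.07 cm to the left of lens 1 (virtual), which is 73.9 − (-43.07) = 117.0 cm to the left of lens 2, so d_o2 = +117.0 cm.
Lens 2: 1/d_i2 = 1/f₂ − 1/d_o2 = 1/(7.20) − 1/(117.0) = 0.1303, so d_i2 = 7.67 cm.
The final image is real, 7.67 cm to the right of lens 2 (overall magnification ≈ -0.15).

7.67 cm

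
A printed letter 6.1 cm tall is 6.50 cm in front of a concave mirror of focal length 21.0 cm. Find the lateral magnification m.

1/d_i = 1/f − 1/d_o = 1/(21.00) − 1/(6.50) = -0.1062, so d_i = -9.414 cm.
m = −d_i/d_o = −(-9.414)/(6.50) = +1.45.
The image is virtual, upright and enlarged, behind the mirror.

m = +1.45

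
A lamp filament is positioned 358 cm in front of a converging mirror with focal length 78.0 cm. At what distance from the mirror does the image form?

99.7 cm

Mirror equation: 1/q = 1/f − 1/p = 1/(78.00) − 1/(358) = 0.01282 − 0.002793 = 0.01003, so q = 99.7 cm.
The image is real, inverted and reduced, in front of the mirror.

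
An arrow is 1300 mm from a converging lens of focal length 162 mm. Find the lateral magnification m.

1/d_i = 1/f − 1/d_o = 1/(162.0) − 1/(1300) = 0.005404, so d_i = 185.1 mm.
m = −d_i/d_o = −(185.1)/(1300) = -0.142.
The image is real, inverted and reduced, on the far side of the lens.

m = -0.142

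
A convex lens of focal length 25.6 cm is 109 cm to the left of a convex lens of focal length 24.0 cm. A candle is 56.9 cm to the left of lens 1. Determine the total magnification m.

Lens 1: 1/d_i1 = 1/(25.6) − 1/(56.9) = 0.02149, so d_i1 = 46.54 cm; m₁ = −d_i1/d_o1 = -0.8179.
d_o2 = 109 − (46.54) = 62.46 cm.
Lens 2: 1/d_i2 = 1/(24.0) − 1/(62.46) = 0.02566, so d_i2 = 38.98 cm; m₂ = −d_i2/d_o2 = -0.6240.
m = m₁·m₂ = (-0.8179)(-0.6240) = +0.510.

m = +0.510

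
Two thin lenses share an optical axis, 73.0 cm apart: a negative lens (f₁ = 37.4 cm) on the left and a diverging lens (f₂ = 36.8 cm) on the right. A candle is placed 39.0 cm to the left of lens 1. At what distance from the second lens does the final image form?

Lens 1 is diverging, so f₁ = −37.4 cm.
Lens 1: 1/d_i1 = 1/f₁ − 1/d_o1 = 1/(-37.4) − 1/(39.0) = -0.05238, so d_i1 = -19.09 cm.
The intermediate image is 19.09 cm to the left of lens 1 (virtual), which is 73.0 − (-19.09) = 92.09 cm to the left of lens 2, so d_o2 = +92.09 cm.
Lens 2 is diverging, so f₂ = −36.8 cm.
Lens 2: 1/d_i2 = 1/f₂ − 1/d_o2 = 1/(-36.8) − 1/(92.09) = -0.03803, so d_i2 = -26.3 cm.
The final image is virtual, 26.3 cm to the left of lens 2 (overall magnification ≈ 0.14).

26.3 cm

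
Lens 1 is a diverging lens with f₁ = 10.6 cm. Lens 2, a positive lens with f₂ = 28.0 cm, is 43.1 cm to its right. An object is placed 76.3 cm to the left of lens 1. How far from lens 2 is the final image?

Lens 1 is diverging, so f₁ = −10.6 cm.
Lens 1: 1/d_i1 = 1/f₁ − 1/d_o1 = 1/(-10.6) − 1/(76.3) = -0.1074, so d_i1 = -9.307 cm.
The intermediate image is 9.307 cm to the left of lens 1 (virtual), which is 43.1 − (-9.307) = 52.41 cm to the left of lens 2, so d_o2 = +52.41 cm.
Lens 2: 1/d_i2 = 1/f₂ − 1/d_o2 = 1/(28.0) − 1/(52.41) = 0.01663, so d_i2 = 60.1 cm.
The final image is real, 60.1 cm to the right of lens 2 (overall magnification ≈ -0.14).

60.1 cm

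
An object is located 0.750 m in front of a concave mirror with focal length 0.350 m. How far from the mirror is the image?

0.656 m

Mirror equation: 1/q = 1/f − 1/p = 1/(0.3500) − 1/(0.750) = 2.857 − 1.333 = 1.524, so q = 0.656 m.
The image is real, inverted and reduced, in front of the mirror.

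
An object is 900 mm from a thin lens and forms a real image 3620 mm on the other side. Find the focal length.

Real image ⇒ d_i = +3620 mm.
1/f = 1/d_o + 1/d_i = 1/(900) + 1/(3620) = 0.001387, so f = 721 mm.
Since f is positive, the thin lens is converging.

f = 721 mm (converging)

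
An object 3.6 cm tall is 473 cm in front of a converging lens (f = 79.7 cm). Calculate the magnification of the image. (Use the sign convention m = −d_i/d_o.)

1/d_i = 1/f − 1/d_o = 1/(79.70) − 1/(473) = 0.01043, so d_i = 95.85 cm.
m = −d_i/d_o = −(95.85)/(473) = -0.203.
The image is real, inverted and reduced, on the far side of the lens.

m = -0.203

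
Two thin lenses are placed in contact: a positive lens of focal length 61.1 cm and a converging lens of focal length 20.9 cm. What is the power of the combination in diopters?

P₁ = 1/f₁ = 1/(0.611 m) = +1.637 D; P₂ = 1/f₂ = 1/(0.209 m) = +4.785 D.
For thin lenses in contact, P = P₁ + P₂ = (+1.637) + (+4.785) = +6.42 D.

P = +6.42 D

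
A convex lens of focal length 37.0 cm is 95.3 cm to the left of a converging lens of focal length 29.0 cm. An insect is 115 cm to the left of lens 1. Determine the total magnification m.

m = +1.17

Lens 1: 1/d_i1 = 1/(37.0) − 1/(115) = 0.01833, so d_i1 = 54.55 cm; m₁ = −d_i1/d_o1 = -0.4743.
d_o2 = 95.3 − (54.55) = 40.75 cm.
Lens 2: 1/d_i2 = 1/(29.0) − 1/(40.75) = 0.009943, so d_i2 = 100.6 cm; m₂ = −d_i2/d_o2 = -2.468.
m = m₁·m₂ = (-0.4743)(-2.468) = +1.17.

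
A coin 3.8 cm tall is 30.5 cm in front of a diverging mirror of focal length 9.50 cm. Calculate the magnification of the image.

For a diverging mirror, f = -9.50 cm.
1/d_i = 1/f − 1/d_o = 1/(-9.500) − 1/(30.5) = -0.1381, so d_i = -7.244 cm.
m = −d_i/d_o = −(-7.244)/(30.5) = +0.238.
The image is virtual, upright and reduced, behind the mirror.

m = +0.238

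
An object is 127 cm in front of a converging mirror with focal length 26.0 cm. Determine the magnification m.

1/d_i = 1/f − 1/d_o = 1/(26.00) − 1/(127) = 0.03059, so d_i = 32.69 cm.
m = −d_i/d_o = −(32.69)/(127) = -0.257.
The image is real, inverted and reduced, in front of the mirror.

m = -0.257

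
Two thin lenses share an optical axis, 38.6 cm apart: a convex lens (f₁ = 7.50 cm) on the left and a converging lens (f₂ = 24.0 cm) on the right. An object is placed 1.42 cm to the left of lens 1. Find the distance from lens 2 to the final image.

59.2 cm

Lens 1: 1/d_i1 = 1/f₁ − 1/d_o1 = 1/(7.50) − 1/(1.42) = -0.5709, so d_i1 = -1.752 cm.
The intermediate image is 1.752 cm to the left of lens 1 (virtual), which is 38.6 − (-1.752) = 40.35 cm to the left of lens 2, so d_o2 = +40.35 cm.
Lens 2: 1/d_i2 = 1/f₂ − 1/d_o2 = 1/(24.0) − 1/(40.35) = 0.01688, so d_i2 = 59.2 cm.
The final image is real, 59.2 cm to the right of lens 2 (overall magnification ≈ -1.8).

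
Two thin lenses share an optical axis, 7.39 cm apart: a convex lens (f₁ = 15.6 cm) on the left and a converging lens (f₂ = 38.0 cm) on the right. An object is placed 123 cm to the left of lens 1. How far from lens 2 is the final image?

Lens 1: 1/d_i1 = 1/f₁ − 1/d_o1 = 1/(15.6) − 1/(123) = 0.05597, so d_i1 = 17.87 cm.
The intermediate image is 17.87 cm to the right of lens 1, which lies 10.48 cm to the right of lens 2 — a virtual object — so d_o2 = −10.48 cm.
Lens 2: 1/d_i2 = 1/f₂ − 1/d_o2 = 1/(38.0) − 1/(-10.48) = 0.1217, so d_i2 = 8.21 cm.
The final image is real, 8.21 cm to the right of lens 2 (overall magnification ≈ -0.11).

8.21 cm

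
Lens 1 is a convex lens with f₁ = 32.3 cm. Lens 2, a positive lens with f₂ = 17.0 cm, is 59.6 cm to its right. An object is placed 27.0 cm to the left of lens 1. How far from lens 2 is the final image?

18.4 cm

Lens 1: 1/d_i1 = 1/f₁ − 1/d_o1 = 1/(32.3) − 1/(27.0) = -0.006077, so d_i1 = -164.5 cm.
The intermediate image is 164.5 cm to the left of lens 1 (virtual), which is 59.6 − (-164.5) = 224.1 cm to the left of lens 2, so d_o2 = +224.1 cm.
Lens 2: 1/d_i2 = 1/f₂ − 1/d_o2 = 1/(17.0) − 1/(224.1) = 0.05436, so d_i2 = 18.4 cm.
The final image is real, 18.4 cm to the right of lens 2 (overall magnification ≈ -0.50).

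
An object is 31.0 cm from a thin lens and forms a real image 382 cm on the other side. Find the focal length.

f = 28.7 cm (converging)

Real image ⇒ d_i = +382 cm.
1/f = 1/d_o + 1/d_i = 1/(31.0) + 1/(382) = 0.03488, so f = 28.7 cm.
Since f is positive, the thin lens is converging.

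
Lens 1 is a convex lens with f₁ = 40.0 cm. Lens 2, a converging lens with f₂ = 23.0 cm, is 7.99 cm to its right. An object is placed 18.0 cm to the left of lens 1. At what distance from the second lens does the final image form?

Lens 1: 1/d_i1 = 1/f₁ − 1/d_o1 = 1/(40.0) − 1/(18.0) = -0.03056, so d_i1 = -32.73 cm.
The intermediate image is 32.73 cm to the left of lens 1 (virtual), which is 7.99 − (-32.73) = 40.72 cm to the left of lens 2, so d_o2 = +40.72 cm.
Lens 2: 1/d_i2 = 1/f₂ − 1/d_o2 = 1/(23.0) − 1/(40.72) = 0.01892, so d_i2 = 52.9 cm.
The final image is real, 52.9 cm to the right of lens 2 (overall magnification ≈ -2.4).

52.9 cm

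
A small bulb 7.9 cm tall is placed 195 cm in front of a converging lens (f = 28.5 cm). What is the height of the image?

1/d_i = 1/f − 1/d_o = 1/(28.50) − 1/(195) = 0.02996, so d_i = 33.38 cm.
m = −d_i/d_o = -0.1712.
|h_i| = |m|·h_o = 0.1712 × 7.9 = 1.35 cm. The image is real, inverted and reduced, on the far side of the lens.

1.35 cm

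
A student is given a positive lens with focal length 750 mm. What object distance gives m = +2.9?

491 mm

m = −d_i/d_o ⇒ d_i = −m·d_o.
1/f = 1/d_o + 1/d_i = 1/d_o − 1/(m·d_o) = (1 − 1/m)/d_o, so d_o = f(1 − 1/m) = (750.0)(1 − 1/(+2.9)) = 491 mm.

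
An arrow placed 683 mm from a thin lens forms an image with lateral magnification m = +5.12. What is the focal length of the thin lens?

f = 849 mm (converging)

m = −d_i/d_o ⇒ d_i = −m·d_o = −(+5.12)·(683) = -3497 mm.
1/f = 1/d_o + 1/d_i = 1/(683) + 1/(-3497) = 0.001178, so f = 849 mm.
Since f is positive, the thin lens is converging.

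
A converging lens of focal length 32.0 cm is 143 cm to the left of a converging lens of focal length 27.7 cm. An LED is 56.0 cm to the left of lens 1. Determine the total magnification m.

m = +0.909

Lens 1: 1/d_i1 = 1/(32.0) − 1/(56.0) = 0.01339, so d_i1 = 74.67 cm; m₁ = −d_i1/d_o1 = -1.333.
d_o2 = 143 − (74.67) = 68.33 cm.
Lens 2: 1/d_i2 = 1/(27.7) − 1/(68.33) = 0.02147, so d_i2 = 46.58 cm; m₂ = −d_i2/d_o2 = -0.6818.
m = m₁·m₂ = (-1.333)(-0.6818) = +0.909.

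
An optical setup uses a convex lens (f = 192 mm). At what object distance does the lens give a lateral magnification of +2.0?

96.0 mm

m = −d_i/d_o ⇒ d_i = −m·d_o.
1/f = 1/d_o + 1/d_i = 1/d_o − 1/(m·d_o) = (1 − 1/m)/d_o, so d_o = f(1 − 1/m) = (192.0)(1 − 1/(+2.0)) = 96.0 mm.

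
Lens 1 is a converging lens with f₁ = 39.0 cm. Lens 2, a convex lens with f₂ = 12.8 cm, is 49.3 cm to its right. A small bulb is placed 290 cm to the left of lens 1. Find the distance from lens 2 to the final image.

6.34 cm

Lens 1: 1/d_i1 = 1/f₁ − 1/d_o1 = 1/(39.0) − 1/(290) = 0.02219, so d_i1 = 45.06 cm.
The intermediate image is 45.06 cm to the right of lens 1, which is 49.3 − (45.06) = 4.240 cm to the left of lens 2, so d_o2 = +4.240 cm.
Lens 2: 1/d_i2 = 1/f₂ − 1/d_o2 = 1/(12.8) − 1/(4.240) = -0.1577, so d_i2 = -6.34 cm.
The final image is virtual, 6.34 cm to the left of lens 2 (overall magnification ≈ -0.23).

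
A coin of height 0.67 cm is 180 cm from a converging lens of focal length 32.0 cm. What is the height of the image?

0.145 cm

1/d_i = 1/f − 1/d_o = 1/(32.00) − 1/(180) = 0.02569, so d_i = 38.92 cm.
m = −d_i/d_o = -0.2162.
|h_i| = |m|·h_o = 0.2162 × 0.67 = 0.145 cm. The image is real, inverted and reduced, on the far side of the lens.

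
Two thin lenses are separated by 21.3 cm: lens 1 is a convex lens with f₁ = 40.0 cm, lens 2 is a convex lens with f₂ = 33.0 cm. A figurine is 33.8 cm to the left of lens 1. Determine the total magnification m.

Lens 1: 1/d_i1 = 1/(40.0) − 1/(33.8) = -0.004586, so d_i1 = -218.1 cm; m₁ = −d_i1/d_o1 = +6.453.
d_o2 = 21.3 − (-218.1) = 239.4 cm.
Lens 2: 1/d_i2 = 1/(33.0) − 1/(239.4) = 0.02613, so d_i2 = 38.28 cm; m₂ = −d_i2/d_o2 = -0.1599.
m = m₁·m₂ = (+6.453)(-0.1599) = -1.03.

m = -1.03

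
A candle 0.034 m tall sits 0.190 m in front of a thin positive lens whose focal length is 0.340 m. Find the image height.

1/d_i = 1/f − 1/d_o = 1/(0.3400) − 1/(0.190) = -2.322, so d_i = -0.4307 m.
m = −d_i/d_o = +2.267.
|h_i| = |m|·h_o = 2.267 × 0.034 = 0.0771 m. The image is virtual, upright and enlarged, on the same side as the object.

0.0771 m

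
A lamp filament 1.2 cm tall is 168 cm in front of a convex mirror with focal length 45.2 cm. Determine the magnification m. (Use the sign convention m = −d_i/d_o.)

For a convex mirror, f = -45.2 cm.
1/d_i = 1/f − 1/d_o = 1/(-45.20) − 1/(168) = -0.02808, so d_i = -35.62 cm.
m = −d_i/d_o = −(-35.62)/(168) = +0.212.
The image is virtual, upright and reduced, behind the mirror.

m = +0.212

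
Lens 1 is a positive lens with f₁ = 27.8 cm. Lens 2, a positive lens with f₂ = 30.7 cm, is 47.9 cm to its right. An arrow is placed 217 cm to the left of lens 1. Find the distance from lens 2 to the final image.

33.5 cm

Lens 1: 1/d_i1 = 1/f₁ − 1/d_o1 = 1/(27.8) − 1/(217) = 0.03136, so d_i1 = 31.88 cm.
The intermediate image is 31.88 cm to the right of lens 1, which is 47.9 − (31.88) = 16.02 cm to the left of lens 2, so d_o2 = +16.02 cm.
Lens 2: 1/d_i2 = 1/f₂ − 1/d_o2 = 1/(30.7) − 1/(16.02) = -0.02985, so d_i2 = -33.5 cm.
The final image is virtual, 33.5 cm to the left of lens 2 (overall magnification ≈ -0.31).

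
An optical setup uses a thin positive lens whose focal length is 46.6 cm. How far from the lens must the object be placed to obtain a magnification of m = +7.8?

40.6 cm

m = −d_i/d_o ⇒ d_i = −m·d_o.
1/f = 1/d_o + 1/d_i = 1/d_o − 1/(m·d_o) = (1 − 1/m)/d_o, so d_o = f(1 − 1/m) = (46.60)(1 − 1/(+7.8)) = 40.6 cm.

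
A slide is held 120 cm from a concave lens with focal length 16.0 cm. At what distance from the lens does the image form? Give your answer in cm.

For a concave lens, f = -16.0 cm.
Thin-lens equation: 1/d_i = 1/f − 1/d_o = 1/(-16.00) − 1/(120) = -0.06250 − 0.008333 = -0.07083, so d_i = -14.1 cm.
The image is virtual, upright and reduced, on the same side as the object.

14.1 cm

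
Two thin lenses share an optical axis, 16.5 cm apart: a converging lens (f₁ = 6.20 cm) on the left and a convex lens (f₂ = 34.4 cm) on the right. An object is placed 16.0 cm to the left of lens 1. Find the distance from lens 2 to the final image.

7.83 cm

Lens 1: 1/d_i1 = 1/f₁ − 1/d_o1 = 1/(6.20) − 1/(16.0) = 0.09879, so d_i1 = 10.12 cm.
The intermediate image is 10.12 cm to the right of lens 1, which is 16.5 − (10.12) = 6.380 cm to the left of lens 2, so d_o2 = +6.380 cm.
Lens 2: 1/d_i2 = 1/f₂ − 1/d_o2 = 1/(34.4) − 1/(6.380) = -0.1277, so d_i2 = -7.83 cm.
The final image is virtual, 7.83 cm to the left of lens 2 (overall magnification ≈ -0.78).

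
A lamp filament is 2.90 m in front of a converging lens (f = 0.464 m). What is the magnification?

m = -0.190

1/d_i = 1/f − 1/d_o = 1/(0.4640) − 1/(2.90) = 1.810, so d_i = 0.5524 m.
m = −d_i/d_o = −(0.5524)/(2.90) = -0.190.
The image is real, inverted and reduced, on the far side of the lens.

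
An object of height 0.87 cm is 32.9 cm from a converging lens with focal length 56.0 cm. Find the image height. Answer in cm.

2.11 cm

1/d_i = 1/f − 1/d_o = 1/(56.00) − 1/(32.9) = -0.01254, so d_i = -79.76 cm.
m = −d_i/d_o = +2.424.
|h_i| = |m|·h_o = 2.424 × 0.87 = 2.11 cm. The image is virtual, upright and enlarged, on the same side as the object.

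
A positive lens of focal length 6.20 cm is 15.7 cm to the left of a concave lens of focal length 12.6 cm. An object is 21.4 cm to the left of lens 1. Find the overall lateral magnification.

Lens 1: 1/d_i1 = 1/(6.20) − 1/(21.4) = 0.1146, so d_i1 = 8.729 cm; m₁ = −d_i1/d_o1 = -0.4079.
d_o2 = 15.7 − (8.729) = 6.971 cm.
f₂ = −12.6 cm (diverging).
Lens 2: 1/d_i2 = 1/(-12.6) − 1/(6.971) = -0.2228, so d_i2 = -4.488 cm; m₂ = −d_i2/d_o2 = +0.6438.
m = m₁·m₂ = (-0.4079)(+0.6438) = -0.263.

m = -0.263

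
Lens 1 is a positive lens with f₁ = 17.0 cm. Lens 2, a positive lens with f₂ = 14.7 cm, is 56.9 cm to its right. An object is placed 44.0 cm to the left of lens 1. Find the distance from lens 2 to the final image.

Lens 1: 1/d_i1 = 1/f₁ − 1/d_o1 = 1/(17.0) − 1/(44.0) = 0.03610, so d_i1 = 27.70 cm.
The intermediate image is 27.70 cm to the right of lens 1, which is 56.9 − (27.70) = 29.20 cm to the left of lens 2, so d_o2 = +29.20 cm.
Lens 2: 1/d_i2 = 1/f₂ − 1/d_o2 = 1/(14.7) − 1/(29.20) = 0.03378, so d_i2 = 29.6 cm.
The final image is real, 29.6 cm to the right of lens 2 (overall magnification ≈ 0.64).

29.6 cm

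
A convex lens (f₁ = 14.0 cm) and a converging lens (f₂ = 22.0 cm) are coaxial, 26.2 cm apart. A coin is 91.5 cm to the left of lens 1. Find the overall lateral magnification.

m = -0.322

Lens 1: 1/d_i1 = 1/(14.0) − 1/(91.5) = 0.06050, so d_i1 = 16.53 cm; m₁ = −d_i1/d_o1 = -0.1807.
d_o2 = 26.2 − (16.53) = 9.670 cm.
Lens 2: 1/d_i2 = 1/(22.0) − 1/(9.670) = -0.05796, so d_i2 = -17.25 cm; m₂ = −d_i2/d_o2 = +1.784.
m = m₁·m₂ = (-0.1807)(+1.784) = -0.322.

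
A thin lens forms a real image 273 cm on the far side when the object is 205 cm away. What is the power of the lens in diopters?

P = +0.854 D

d_i = +273 cm.
1/f = 1/d_o + 1/d_i = 1/(205) + 1/(273) = 0.008541 cm⁻¹.
f = 117.1 cm = 1.171 m, so P = 1/f = +0.854 D.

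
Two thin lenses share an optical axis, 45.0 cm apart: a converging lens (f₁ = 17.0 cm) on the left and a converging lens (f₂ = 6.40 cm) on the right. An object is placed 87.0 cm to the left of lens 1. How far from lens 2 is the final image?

8.74 cm

Lens 1: 1/d_i1 = 1/f₁ − 1/d_o1 = 1/(17.0) − 1/(87.0) = 0.04733, so d_i1 = 21.13 cm.
The intermediate image is 21.13 cm to the right of lens 1, which is 45.0 − (21.13) = 23.87 cm to the left of lens 2, so d_o2 = +23.87 cm.
Lens 2: 1/d_i2 = 1/f₂ − 1/d_o2 = 1/(6.40) − 1/(23.87) = 0.1144, so d_i2 = 8.74 cm.
The final image is real, 8.74 cm to the right of lens 2 (overall magnification ≈ 0.089).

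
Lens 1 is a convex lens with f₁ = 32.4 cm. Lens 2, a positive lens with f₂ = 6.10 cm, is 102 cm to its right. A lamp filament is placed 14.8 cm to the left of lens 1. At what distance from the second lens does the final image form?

6.40 cm

Lens 1: 1/d_i1 = 1/f₁ − 1/d_o1 = 1/(32.4) − 1/(14.8) = -0.03670, so d_i1 = -27.25 cm.
The intermediate image is 27.25 cm to the left of lens 1 (virtual), which is 102 − (-27.25) = 129.2 cm to the left of lens 2, so d_o2 = +129.2 cm.
Lens 2: 1/d_i2 = 1/f₂ − 1/d_o2 = 1/(6.10) − 1/(129.2) = 0.1562, so d_i2 = 6.40 cm.
The final image is real, 6.40 cm to the right of lens 2 (overall magnification ≈ -0.091).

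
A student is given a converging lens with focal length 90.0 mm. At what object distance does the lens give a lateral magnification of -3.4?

m = −d_i/d_o ⇒ d_i = −m·d_o.
1/f = 1/d_o + 1/d_i = 1/d_o − 1/(m·d_o) = (1 − 1/m)/d_o, so d_o = f(1 − 1/m) = (90.00)(1 − 1/(-3.4)) = 116 mm.

116 mm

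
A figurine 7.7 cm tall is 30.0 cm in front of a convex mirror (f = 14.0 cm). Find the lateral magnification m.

For a convex mirror, f = -14.0 cm.
1/d_i = 1/f − 1/d_o = 1/(-14.00) − 1/(30.0) = -0.1048, so d_i = -9.545 cm.
m = −d_i/d_o = −(-9.545)/(30.0) = +0.318.
The image is virtual, upright and reduced, behind the mirror.

m = +0.318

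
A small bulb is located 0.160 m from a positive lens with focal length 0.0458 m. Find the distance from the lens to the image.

0.0642 m

Thin-lens equation: 1/q = 1/f − 1/p = 1/(0.04580) − 1/(0.160) = 21.83 − 6.250 = 15.58, so q = 0.0642 m.
The image is real, inverted and reduced, on the far side of the lens.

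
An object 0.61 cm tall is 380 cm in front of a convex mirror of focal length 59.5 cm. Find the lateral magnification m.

For a convex mirror, f = -59.5 cm.
1/d_i = 1/f − 1/d_o = 1/(-59.50) − 1/(380) = -0.01944, so d_i = -51.44 cm.
m = −d_i/d_o = −(-51.44)/(380) = +0.135.
The image is virtual, upright and reduced, behind the mirror.

m = +0.135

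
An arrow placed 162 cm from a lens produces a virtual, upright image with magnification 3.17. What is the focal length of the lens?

f = 237 cm (converging)

m = −d_i/d_o ⇒ d_i = −m·d_o = −(+3.17)·(162) = -513.5 cm.
1/f = 1/d_o + 1/d_i = 1/(162) + 1/(-513.5) = 0.004225, so f = 237 cm.
Since f is positive, the lens is converging.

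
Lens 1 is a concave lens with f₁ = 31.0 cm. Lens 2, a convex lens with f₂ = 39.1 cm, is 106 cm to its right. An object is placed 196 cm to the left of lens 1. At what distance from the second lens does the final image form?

55.4 cm

Lens 1 is diverging, so f₁ = −31.0 cm.
Lens 1: 1/d_i1 = 1/f₁ − 1/d_o1 = 1/(-31.0) − 1/(196) = -0.03736, so d_i1 = -26.77 cm.
The intermediate image is 26.77 cm to the left of lens 1 (virtual), which is 106 − (-26.77) = 132.8 cm to the left of lens 2, so d_o2 = +132.8 cm.
Lens 2: 1/d_i2 = 1/f₂ − 1/d_o2 = 1/(39.1) − 1/(132.8) = 0.01805, so d_i2 = 55.4 cm.
The final image is real, 55.4 cm to the right of lens 2 (overall magnification ≈ -0.057).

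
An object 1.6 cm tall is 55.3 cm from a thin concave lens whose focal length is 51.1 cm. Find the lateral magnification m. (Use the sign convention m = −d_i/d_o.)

m = +0.480

For a concave lens, f = -51.1 cm.
1/d_i = 1/f − 1/d_o = 1/(-51.10) − 1/(55.3) = -0.03765, so d_i = -26.56 cm.
m = −d_i/d_o = −(-26.56)/(55.3) = +0.480.
The image is virtual, upright and reduced, on the same side as the object.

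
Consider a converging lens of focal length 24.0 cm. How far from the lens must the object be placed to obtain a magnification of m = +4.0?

m = −d_i/d_o ⇒ d_i = −m·d_o.
1/f = 1/d_o + 1/d_i = 1/d_o − 1/(m·d_o) = (1 − 1/m)/d_o, so d_o = f(1 − 1/m) = (24.00)(1 − 1/(+4.0)) = 18.0 cm.

18.0 cm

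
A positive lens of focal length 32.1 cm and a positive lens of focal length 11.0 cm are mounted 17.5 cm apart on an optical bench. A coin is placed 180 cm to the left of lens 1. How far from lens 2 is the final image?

Lens 1: 1/d_i1 = 1/f₁ − 1/d_o1 = 1/(32.1) − 1/(180) = 0.02560, so d_i1 = 39.07 cm.
The intermediate image is 39.07 cm to the right of lens 1, which lies 21.57 cm to the right of lens 2 — a virtual object — so d_o2 = −21.57 cm.
Lens 2: 1/d_i2 = 1/f₂ − 1/d_o2 = 1/(11.0) − 1/(-21.57) = 0.1373, so d_i2 = 7.28 cm.
The final image is real, 7.28 cm to the right of lens 2 (overall magnification ≈ -0.073).

7.28 cm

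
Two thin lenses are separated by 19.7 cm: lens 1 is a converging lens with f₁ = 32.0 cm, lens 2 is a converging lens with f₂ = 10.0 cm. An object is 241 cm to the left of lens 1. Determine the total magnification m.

Lens 1: 1/d_i1 = 1/(32.0) − 1/(241) = 0.02710, so d_i1 = 36.90 cm; m₁ = −d_i1/d_o1 = -0.1531.
d_o2 = 19.7 − (36.90) = -17.20 cm (virtual object).
Lens 2: 1/d_i2 = 1/(10.0) − 1/(-17.20) = 0.1581, so d_i2 = 6.324 cm; m₂ = −d_i2/d_o2 = +0.3676.
m = m₁·m₂ = (-0.1531)(+0.3676) = -0.0563.

m = -0.0563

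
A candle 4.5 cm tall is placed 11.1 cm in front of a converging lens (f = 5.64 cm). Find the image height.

4.65 cm

1/d_i = 1/f − 1/d_o = 1/(5.640) − 1/(11.1) = 0.08721, so d_i = 11.47 cm.
m = −d_i/d_o = -1.033.
|h_i| = |m|·h_o = 1.033 × 4.5 = 4.65 cm. The image is real, inverted and enlarged, on the far side of the lens.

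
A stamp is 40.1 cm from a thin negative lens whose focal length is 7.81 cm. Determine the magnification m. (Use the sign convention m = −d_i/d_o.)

For a negative lens, f = -7.81 cm.
1/d_i = 1/f − 1/d_o = 1/(-7.810) − 1/(40.1) = -0.1530, so d_i = -6.537 cm.
m = −d_i/d_o = −(-6.537)/(40.1) = +0.163.
The image is virtual, upright and reduced, on the same side as the object.

m = +0.163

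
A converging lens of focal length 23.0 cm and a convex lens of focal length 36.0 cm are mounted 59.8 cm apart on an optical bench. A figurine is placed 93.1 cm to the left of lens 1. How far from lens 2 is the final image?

156 cm

Lens 1: 1/d_i1 = 1/f₁ − 1/d_o1 = 1/(23.0) − 1/(93.1) = 0.03274, so d_i1 = 30.55 cm.
The intermediate image is 30.55 cm to the right of lens 1, which is 59.8 − (30.55) = 29.25 cm to the left of lens 2, so d_o2 = +29.25 cm.
Lens 2: 1/d_i2 = 1/f₂ − 1/d_o2 = 1/(36.0) − 1/(29.25) = -0.006410, so d_i2 = -156 cm.
The final image is virtual, 156 cm to the left of lens 2 (overall magnification ≈ -1.8).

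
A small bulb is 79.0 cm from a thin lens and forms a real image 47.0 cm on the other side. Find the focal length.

f = 29.5 cm (converging)

Real image ⇒ d_i = +47.0 cm.
1/f = 1/d_o + 1/d_i = 1/(79.0) + 1/(47.0) = 0.03393, so f = 29.5 cm.
Since f is positive, the thin lens is converging.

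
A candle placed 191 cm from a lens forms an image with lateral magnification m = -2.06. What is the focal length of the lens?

f = 129 cm (converging)

m = −d_i/d_o ⇒ d_i = −m·d_o = −(-2.06)·(191) = 393.5 cm.
1/f = 1/d_o + 1/d_i = 1/(191) + 1/(393.5) = 0.007777, so f = 129 cm.
Since f is positive, the lens is converging.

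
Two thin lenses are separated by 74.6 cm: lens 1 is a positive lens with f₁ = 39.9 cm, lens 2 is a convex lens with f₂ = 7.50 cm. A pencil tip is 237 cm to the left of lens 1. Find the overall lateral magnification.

Lens 1: 1/d_i1 = 1/(39.9) − 1/(237) = 0.02084, so d_i1 = 47.98 cm; m₁ = −d_i1/d_o1 = -0.2024.
d_o2 = 74.6 − (47.98) = 26.62 cm.
Lens 2: 1/d_i2 = 1/(7.50) − 1/(26.62) = 0.09577, so d_i2 = 10.44 cm; m₂ = −d_i2/d_o2 = -0.3923.
m = m₁·m₂ = (-0.2024)(-0.3923) = +0.0794.

m = +0.0794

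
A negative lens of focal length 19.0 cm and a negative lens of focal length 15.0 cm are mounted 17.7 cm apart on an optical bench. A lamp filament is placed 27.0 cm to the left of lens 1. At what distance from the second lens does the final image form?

Lens 1 is diverging, so f₁ = −19.0 cm.
Lens 1: 1/d_i1 = 1/f₁ − 1/d_o1 = 1/(-19.0) − 1/(27.0) = -0.08967, so d_i1 = -11.15 cm.
The intermediate image is 11.15 cm to the left of lens 1 (virtual), which is 17.7 − (-11.15) = 28.85 cm to the left of lens 2, so d_o2 = +28.85 cm.
Lens 2 is diverging, so f₂ = −15.0 cm.
Lens 2: 1/d_i2 = 1/f₂ − 1/d_o2 = 1/(-15.0) − 1/(28.85) = -0.1013, so d_i2 = -9.87 cm.
The final image is virtual, 9.87 cm to the left of lens 2 (overall magnification ≈ 0.14).

9.87 cm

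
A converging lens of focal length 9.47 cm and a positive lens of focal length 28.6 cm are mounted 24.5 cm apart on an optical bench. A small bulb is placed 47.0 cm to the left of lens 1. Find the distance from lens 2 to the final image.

22.7 cm

Lens 1: 1/d_i1 = 1/f₁ − 1/d_o1 = 1/(9.47) − 1/(47.0) = 0.08432, so d_i1 = 11.86 cm.
The intermediate image is 11.86 cm to the right of lens 1, which is 24.5 − (11.86) = 12.64 cm to the left of lens 2, so d_o2 = +12.64 cm.
Lens 2: 1/d_i2 = 1/f₂ − 1/d_o2 = 1/(28.6) − 1/(12.64) = -0.04415, so d_i2 = -22.7 cm.
The final image is virtual, 22.7 cm to the left of lens 2 (overall magnification ≈ -0.45).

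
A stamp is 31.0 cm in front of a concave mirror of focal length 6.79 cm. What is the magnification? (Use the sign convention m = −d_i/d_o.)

m = -0.280

1/d_i = 1/f − 1/d_o = 1/(6.790) − 1/(31.0) = 0.1150, so d_i = 8.694 cm.
m = −d_i/d_o = −(8.694)/(31.0) = -0.280.
The image is real, inverted and reduced, in front of the mirror.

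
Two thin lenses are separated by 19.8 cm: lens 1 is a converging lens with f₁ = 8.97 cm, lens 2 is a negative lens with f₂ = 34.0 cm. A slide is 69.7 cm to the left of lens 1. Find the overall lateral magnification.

Lens 1: 1/d_i1 = 1/(8.97) − 1/(69.7) = 0.09714, so d_i1 = 10.29 cm; m₁ = −d_i1/d_o1 = -0.1476.
d_o2 = 19.8 − (10.29) = 9.510 cm.
f₂ = −34.0 cm (diverging).
Lens 2: 1/d_i2 = 1/(-34.0) − 1/(9.510) = -0.1346, so d_i2 = -7.431 cm; m₂ = −d_i2/d_o2 = +0.7814.
m = m₁·m₂ = (-0.1476)(+0.7814) = -0.115.

m = -0.115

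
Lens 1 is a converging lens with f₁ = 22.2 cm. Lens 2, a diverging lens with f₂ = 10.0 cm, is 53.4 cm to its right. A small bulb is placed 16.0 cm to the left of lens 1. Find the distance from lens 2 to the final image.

9.17 cm

Lens 1: 1/d_i1 = 1/f₁ − 1/d_o1 = 1/(22.2) − 1/(16.0) = -0.01745, so d_i1 = -57.29 cm.
The intermediate image is 57.29 cm to the left of lens 1 (virtual), which is 53.4 − (-57.29) = 110.7 cm to the left of lens 2, so d_o2 = +110.7 cm.
Lens 2 is diverging, so f₂ = −10.0 cm.
Lens 2: 1/d_i2 = 1/f₂ − 1/d_o2 = 1/(-10.0) − 1/(110.7) = -0.1090, so d_i2 = -9.17 cm.
The final image is virtual, 9.17 cm to the left of lens 2 (overall magnification ≈ 0.30).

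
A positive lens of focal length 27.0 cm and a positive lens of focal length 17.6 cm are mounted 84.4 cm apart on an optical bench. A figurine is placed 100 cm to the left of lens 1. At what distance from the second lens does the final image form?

28.0 cm

Lens 1: 1/d_i1 = 1/f₁ − 1/d_o1 = 1/(27.0) − 1/(100) = 0.02704, so d_i1 = 36.99 cm.
The intermediate image is 36.99 cm to the right of lens 1, which is 84.4 − (36.99) = 47.41 cm to the left of lens 2, so d_o2 = +47.41 cm.
Lens 2: 1/d_i2 = 1/f₂ − 1/d_o2 = 1/(17.6) − 1/(47.41) = 0.03573, so d_i2 = 28.0 cm.
The final image is real, 28.0 cm to the right of lens 2 (overall magnification ≈ 0.22).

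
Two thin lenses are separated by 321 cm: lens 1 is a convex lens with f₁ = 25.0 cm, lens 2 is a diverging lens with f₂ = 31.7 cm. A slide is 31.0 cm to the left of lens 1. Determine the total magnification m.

Lens 1: 1/d_i1 = 1/(25.0) − 1/(31.0) = 0.007742, so d_i1 = 129.2 cm; m₁ = −d_i1/d_o1 = -4.168.
d_o2 = 321 − (129.2) = 191.8 cm.
f₂ = −31.7 cm (diverging).
Lens 2: 1/d_i2 = 1/(-31.7) − 1/(191.8) = -0.03676, so d_i2 = -27.20 cm; m₂ = −d_i2/d_o2 = +0.1418.
m = m₁·m₂ = (-4.168)(+0.1418) = -0.591.

m = -0.591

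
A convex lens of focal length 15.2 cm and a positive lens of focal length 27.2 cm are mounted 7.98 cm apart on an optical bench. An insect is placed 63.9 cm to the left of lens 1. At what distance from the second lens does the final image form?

8.31 cm

Lens 1: 1/d_i1 = 1/f₁ − 1/d_o1 = 1/(15.2) − 1/(63.9) = 0.05014, so d_i1 = 19.94 cm.
The intermediate image is 19.94 cm to the right of lens 1, which lies 11.96 cm to the right of lens 2 — a virtual object — so d_o2 = −11.96 cm.
Lens 2: 1/d_i2 = 1/f₂ − 1/d_o2 = 1/(27.2) − 1/(-11.96) = 0.1204, so d_i2 = 8.31 cm.
The final image is real, 8.31 cm to the right of lens 2 (overall magnification ≈ -0.22).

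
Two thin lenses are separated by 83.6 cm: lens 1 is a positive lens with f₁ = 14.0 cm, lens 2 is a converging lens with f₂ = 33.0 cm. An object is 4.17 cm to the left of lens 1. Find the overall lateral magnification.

m = -0.831

Lens 1: 1/d_i1 = 1/(14.0) − 1/(4.17) = -0.1684, so d_i1 = -5.939 cm; m₁ = −d_i1/d_o1 = +1.424.
d_o2 = 83.6 − (-5.939) = 89.54 cm.
Lens 2: 1/d_i2 = 1/(33.0) − 1/(89.54) = 0.01913, so d_i2 = 52.26 cm; m₂ = −d_i2/d_o2 = -0.5837.
m = m₁·m₂ = (+1.424)(-0.5837) = -0.831.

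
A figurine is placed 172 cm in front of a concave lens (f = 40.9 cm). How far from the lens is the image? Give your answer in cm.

For a concave lens, f = -40.9 cm.
Thin-lens equation: 1/q = 1/f − 1/p = 1/(-40.90) − 1/(172) = -0.02445 − 0.005814 = -0.03026, so q = -33.0 cm.
The image is virtual, upright and reduced, on the same side as the object.

33.0 cm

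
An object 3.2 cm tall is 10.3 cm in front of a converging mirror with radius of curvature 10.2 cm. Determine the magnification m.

m = -0.981

f = R/2 = 10.2/2 = 5.100 cm.
1/d_i = 1/f − 1/d_o = 1/(5.100) − 1/(10.3) = 0.09899, so d_i = 10.10 cm.
m = −d_i/d_o = −(10.10)/(10.3) = -0.981.
The image is real, inverted and reduced, in front of the mirror.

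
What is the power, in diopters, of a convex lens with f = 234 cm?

P = +0.427 D

f = 234 cm = 2.34 m.
P = 1/f = 1/(2.34 m) = +0.427 D.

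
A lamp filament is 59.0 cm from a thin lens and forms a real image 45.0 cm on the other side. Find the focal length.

Real image ⇒ d_i = +45.0 cm.
1/f = 1/d_o + 1/d_i = 1/(59.0) + 1/(45.0) = 0.03917, so f = 25.5 cm.
Since f is positive, the thin lens is converging.

f = 25.5 cm (converging)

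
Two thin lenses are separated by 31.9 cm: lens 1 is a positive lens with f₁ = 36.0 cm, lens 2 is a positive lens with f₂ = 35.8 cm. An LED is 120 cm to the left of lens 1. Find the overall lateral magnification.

m = -0.277

Lens 1: 1/d_i1 = 1/(36.0) − 1/(120) = 0.01944, so d_i1 = 51.43 cm; m₁ = −d_i1/d_o1 = -0.4286.
d_o2 = 31.9 − (51.43) = -19.53 cm (virtual object).
Lens 2: 1/d_i2 = 1/(35.8) − 1/(-19.53) = 0.07914, so d_i2 = 12.64 cm; m₂ = −d_i2/d_o2 = +0.6470.
m = m₁·m₂ = (-0.4286)(+0.6470) = -0.277.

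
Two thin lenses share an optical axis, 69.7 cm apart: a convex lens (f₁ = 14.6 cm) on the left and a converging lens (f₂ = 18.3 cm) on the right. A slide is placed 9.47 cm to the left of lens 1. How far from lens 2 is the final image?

Lens 1: 1/d_i1 = 1/f₁ − 1/d_o1 = 1/(14.6) − 1/(9.47) = -0.03710, so d_i1 = -26.95 cm.
The intermediate image is 26.95 cm to the left of lens 1 (virtual), which is 69.7 − (-26.95) = 96.65 cm to the left of lens 2, so d_o2 = +96.65 cm.
Lens 2: 1/d_i2 = 1/f₂ − 1/d_o2 = 1/(18.3) − 1/(96.65) = 0.04430, so d_i2 = 22.6 cm.
The final image is real, 22.6 cm to the right of lens 2 (overall magnification ≈ -0.66).

22.6 cm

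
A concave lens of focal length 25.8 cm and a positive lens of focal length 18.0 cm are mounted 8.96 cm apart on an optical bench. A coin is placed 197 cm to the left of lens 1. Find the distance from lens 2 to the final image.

Lens 1 is diverging, so f₁ = −25.8 cm.
Lens 1: 1/d_i1 = 1/f₁ − 1/d_o1 = 1/(-25.8) − 1/(197) = -0.04384, so d_i1 = -22.81 cm.
The intermediate image is 22.81 cm to the left of lens 1 (virtual), which is 8.96 − (-22.81) = 31.77 cm to the left of lens 2, so d_o2 = +31.77 cm.
Lens 2: 1/d_i2 = 1/f₂ − 1/d_o2 = 1/(18.0) − 1/(31.77) = 0.02408, so d_i2 = 41.5 cm.
The final image is real, 41.5 cm to the right of lens 2 (overall magnification ≈ -0.15).

41.5 cm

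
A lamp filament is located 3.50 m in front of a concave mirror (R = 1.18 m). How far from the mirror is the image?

f = R/2 = 1.18/2 = 0.5900 m.
Mirror equation: 1/v = 1/f − 1/u = 1/(0.5900) − 1/(3.50) = 1.695 − 0.2857 = 1.409, so v = 0.710 m.
The image is real, inverted and reduced, in front of the mirror.

0.710 m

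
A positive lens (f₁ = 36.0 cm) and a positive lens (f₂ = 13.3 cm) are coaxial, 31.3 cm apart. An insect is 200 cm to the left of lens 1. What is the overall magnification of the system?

Lens 1: 1/d_i1 = 1/(36.0) − 1/(200) = 0.02278, so d_i1 = 43.90 cm; m₁ = −d_i1/d_o1 = -0.2195.
d_o2 = 31.3 − (43.90) = -12.60 cm (virtual object).
Lens 2: 1/d_i2 = 1/(13.3) − 1/(-12.60) = 0.1546, so d_i2 = 6.470 cm; m₂ = −d_i2/d_o2 = +0.5135.
m = m₁·m₂ = (-0.2195)(+0.5135) = -0.113.

m = -0.113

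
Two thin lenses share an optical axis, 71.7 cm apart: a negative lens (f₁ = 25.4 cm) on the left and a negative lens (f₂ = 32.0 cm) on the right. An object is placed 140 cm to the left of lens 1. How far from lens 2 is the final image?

23.8 cm

Lens 1 is diverging, so f₁ = −25.4 cm.
Lens 1: 1/d_i1 = 1/f₁ − 1/d_o1 = 1/(-25.4) − 1/(140) = -0.04651, so d_i1 = -21.50 cm.
The intermediate image is 21.50 cm to the left of lens 1 (virtual), which is 71.7 − (-21.50) = 93.20 cm to the left of lens 2, so d_o2 = +93.20 cm.
Lens 2 is diverging, so f₂ = −32.0 cm.
Lens 2: 1/d_i2 = 1/f₂ − 1/d_o2 = 1/(-32.0) − 1/(93.20) = -0.04198, so d_i2 = -23.8 cm.
The final image is virtual, 23.8 cm to the left of lens 2 (overall magnification ≈ 0.039).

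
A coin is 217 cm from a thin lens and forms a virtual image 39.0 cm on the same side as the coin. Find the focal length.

f = -47.5 cm (diverging)

Virtual image ⇒ d_i = −39.0 cm.
1/f = 1/d_o + 1/d_i = 1/(217) + 1/(-39.0) = -0.02103, so f = -47.5 cm.
Since f is negative, the thin lens is diverging.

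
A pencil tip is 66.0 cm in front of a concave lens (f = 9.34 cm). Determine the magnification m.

For a concave lens, f = -9.34 cm.
1/d_i = 1/f − 1/d_o = 1/(-9.340) − 1/(66.0) = -0.1222, so d_i = -8.182 cm.
m = −d_i/d_o = −(-8.182)/(66.0) = +0.124.
The image is virtual, upright and reduced, on the same side as the object.

m = +0.124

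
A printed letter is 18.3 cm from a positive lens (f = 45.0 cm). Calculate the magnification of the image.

m = +1.69

1/d_i = 1/f − 1/d_o = 1/(45.00) − 1/(18.3) = -0.03242, so d_i = -30.84 cm.
m = −d_i/d_o = −(-30.84)/(18.3) = +1.69.
The image is virtual, upright and enlarged, on the same side as the object.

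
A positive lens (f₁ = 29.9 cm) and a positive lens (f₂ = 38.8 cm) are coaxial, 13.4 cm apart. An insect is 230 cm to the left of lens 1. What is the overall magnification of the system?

m = -0.0970

Lens 1: 1/d_i1 = 1/(29.9) − 1/(230) = 0.02910, so d_i1 = 34.37 cm; m₁ = −d_i1/d_o1 = -0.1494.
d_o2 = 13.4 − (34.37) = -20.97 cm (virtual object).
Lens 2: 1/d_i2 = 1/(38.8) − 1/(-20.97) = 0.07346, so d_i2 = 13.61 cm; m₂ = −d_i2/d_o2 = +0.6492.
m = m₁·m₂ = (-0.1494)(+0.6492) = -0.0970.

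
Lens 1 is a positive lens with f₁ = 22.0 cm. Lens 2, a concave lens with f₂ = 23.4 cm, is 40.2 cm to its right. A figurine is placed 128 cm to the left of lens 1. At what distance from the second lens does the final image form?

8.61 cm

Lens 1: 1/d_i1 = 1/f₁ − 1/d_o1 = 1/(22.0) − 1/(128) = 0.03764, so d_i1 = 26.57 cm.
The intermediate image is 26.57 cm to the right of lens 1, which is 40.2 − (26.57) = 13.63 cm to the left of lens 2, so d_o2 = +13.63 cm.
Lens 2 is diverging, so f₂ = −23.4 cm.
Lens 2: 1/d_i2 = 1/f₂ − 1/d_o2 = 1/(-23.4) − 1/(13.63) = -0.1161, so d_i2 = -8.61 cm.
The final image is virtual, 8.61 cm to the left of lens 2 (overall magnification ≈ -0.13).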